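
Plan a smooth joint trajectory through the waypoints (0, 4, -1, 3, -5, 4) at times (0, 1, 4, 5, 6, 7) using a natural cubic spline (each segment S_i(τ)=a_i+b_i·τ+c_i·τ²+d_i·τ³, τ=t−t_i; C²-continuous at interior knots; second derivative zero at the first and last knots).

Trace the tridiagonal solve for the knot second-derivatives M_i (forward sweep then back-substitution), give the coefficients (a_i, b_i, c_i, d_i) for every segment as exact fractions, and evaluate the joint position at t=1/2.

  seg 0: a=0 b=12838/2379 c=0 d=-3322/2379
  seg 1: a=4 b=2872/2379 c=-3322/793 d=7687/7137
  seg 2: a=-1 b=943/183 c=4365/793 d=-15838/2379
  seg 3: a=3 b=-9065/2379 c=-11473/793 d=24452/2379
  seg 4: a=-5 b=-4547/2379 c=12979/793 d=-12979/2379
S(1/2) = 8005/3172

Δ: Δ0=4, Δ1=-5/3, Δ2=4, Δ3=-8, Δ4=9
row 1: diag=8, rhs=-34; c'=3/8, d'=-17/4
row 2: denom=8−3·3/8=55/8; d'=(34−3·-17/4)/(55/8)=34/5
row 3: denom=4−1·8/55=212/55; d'=(-72−1·34/5)/(212/55)=-2167/106
row 4: denom=4−1·55/212=793/212; d'=(102−1·-2167/106)/(793/212)=25958/793
back: M4=25958/793
back: M3=-2167/106−55/212·25958/793=-22946/793
back: M2=34/5−8/55·-22946/793=8730/793
back: M1=-17/4−3/8·8730/793=-6644/793
M: M0=0, M1=-6644/793, M2=8730/793, M3=-22946/793, M4=25958/793, M5=0
seg 0: a=0, c=M0/2=0, d=(M1−M0)/(6·1)=-3322/2379, b=Δ0−h0·(2M0+M1)/6=12838/2379
seg 1: a=4, c=M1/2=-3322/793, d=(M2−M1)/(6·3)=7687/7137, b=Δ1−h1·(2M1+M2)/6=2872/2379
seg 2: a=-1, c=M2/2=4365/793, d=(M3−M2)/(6·1)=-15838/2379, b=Δ2−h2·(2M2+M3)/6=943/183
seg 3: a=3, c=M3/2=-11473/793, d=(M4−M3)/(6·1)=24452/2379, b=Δ3−h3·(2M3+M4)/6=-9065/2379
seg 4: a=-5, c=M4/2=12979/793, d=(M5−M4)/(6·1)=-12979/2379, b=Δ4−h4·(2M4+M5)/6=-4547/2379
t_q=1/2 → seg 0, τ=1/2; S=0+12838/2379·τ+0·τ²+-3322/2379·τ³=8005/3172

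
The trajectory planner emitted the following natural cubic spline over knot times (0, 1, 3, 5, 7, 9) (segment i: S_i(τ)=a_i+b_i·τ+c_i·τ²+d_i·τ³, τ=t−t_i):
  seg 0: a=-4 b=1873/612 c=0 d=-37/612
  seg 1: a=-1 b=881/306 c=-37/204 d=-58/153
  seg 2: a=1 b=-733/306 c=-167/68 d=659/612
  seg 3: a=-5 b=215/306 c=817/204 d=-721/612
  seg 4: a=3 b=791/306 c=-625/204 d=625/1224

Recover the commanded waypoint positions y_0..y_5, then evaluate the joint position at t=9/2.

y_0=-4 y_1=-1 y_2=1 y_3=-5 y_4=3 y_5=0
S(9/2) = -7319/1632

y_0 = S_0(0) = a_0 = -4
y_1 = S_1(0) = a_1 = -1
y_2 = S_2(0) = a_2 = 1
y_3 = S_3(0) = a_3 = -5
y_4 = S_4(0) = a_4 = 3
y_5 = S_4(2) = 0
t_q=9/2 is in segment 2 (τ=3/2); S_2(τ)=-7319/1632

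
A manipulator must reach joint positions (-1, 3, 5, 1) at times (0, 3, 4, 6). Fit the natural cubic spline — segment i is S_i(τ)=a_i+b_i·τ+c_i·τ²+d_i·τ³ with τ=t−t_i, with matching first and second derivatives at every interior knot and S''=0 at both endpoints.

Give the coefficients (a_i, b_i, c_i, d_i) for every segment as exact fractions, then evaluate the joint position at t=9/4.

Δ: Δ0=4/3, Δ1=2, Δ2=-2
row 1: diag=8, rhs=4; c'=1/8, d'=1/2
row 2: denom=6−1·1/8=47/8; d'=(-24−1·1/2)/(47/8)=-196/47
back: M2=-196/47
back: M1=1/2−1/8·-196/47=48/47
M: M0=0, M1=48/47, M2=-196/47, M3=0
seg 0: a=-1, c=M0/2=0, d=(M1−M0)/(6·3)=8/141, b=Δ0−h0·(2M0+M1)/6=116/141
seg 1: a=3, c=M1/2=24/47, d=(M2−M1)/(6·1)=-122/141, b=Δ1−h1·(2M1+M2)/6=332/141
seg 2: a=5, c=M2/2=-98/47, d=(M3−M2)/(6·2)=49/141, b=Δ2−h2·(2M2+M3)/6=110/141
t_q=9/4 → seg 0, τ=9/4; S=-1+116/141·τ+0·τ²+8/141·τ³=563/376

  seg 0: a=-1 b=116/141 c=0 d=8/141
  seg 1: a=3 b=332/141 c=24/47 d=-122/141
  seg 2: a=5 b=110/141 c=-98/47 d=49/141
S(9/4) = 563/376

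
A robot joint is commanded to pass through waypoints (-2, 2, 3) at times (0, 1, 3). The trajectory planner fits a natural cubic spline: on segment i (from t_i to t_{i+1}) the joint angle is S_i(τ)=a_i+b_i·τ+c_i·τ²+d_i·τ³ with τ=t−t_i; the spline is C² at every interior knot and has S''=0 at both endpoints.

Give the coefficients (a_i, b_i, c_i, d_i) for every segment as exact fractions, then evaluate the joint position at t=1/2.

Δ: Δ0=4, Δ1=1/2
row 1: diag=6, rhs=-21; c'=1/3, d'=-7/2
back: M1=-7/2
M: M0=0, M1=-7/2, M2=0
seg 0: a=-2, c=M0/2=0, d=(M1−M0)/(6·1)=-7/12, b=Δ0−h0·(2M0+M1)/6=55/12
seg 1: a=2, c=M1/2=-7/4, d=(M2−M1)/(6·2)=7/24, b=Δ1−h1·(2M1+M2)/6=17/6
t_q=1/2 → seg 0, τ=1/2; S=-2+55/12·τ+0·τ²+-7/12·τ³=7/32

  seg 0: a=-2 b=55/12 c=0 d=-7/12
  seg 1: a=2 b=17/6 c=-7/4 d=7/24
S(1/2) = 7/32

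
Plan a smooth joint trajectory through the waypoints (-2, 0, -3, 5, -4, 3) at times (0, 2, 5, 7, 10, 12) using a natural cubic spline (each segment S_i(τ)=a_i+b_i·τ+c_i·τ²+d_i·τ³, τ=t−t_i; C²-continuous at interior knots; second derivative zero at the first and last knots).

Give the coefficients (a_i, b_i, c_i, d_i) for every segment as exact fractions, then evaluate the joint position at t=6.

Δ: Δ0=1, Δ1=-1, Δ2=4, Δ3=-3, Δ4=7/2
row 1: diag=10, rhs=-12; c'=3/10, d'=-6/5
row 2: denom=10−3·3/10=91/10; d'=(30−3·-6/5)/(91/10)=48/13
row 3: denom=10−2·20/91=870/91; d'=(-42−2·48/13)/(870/91)=-749/145
row 4: denom=10−3·91/290=2627/290; d'=(39−3·-749/145)/(2627/290)=15804/2627
back: M4=15804/2627
back: M3=-749/145−91/290·15804/2627=-18529/2627
back: M2=48/13−20/91·-18529/2627=13772/2627
back: M1=-6/5−3/10·13772/2627=-7284/2627
M: M0=0, M1=-7284/2627, M2=13772/2627, M3=-18529/2627, M4=15804/2627, M5=0
seg 0: a=-2, c=M0/2=0, d=(M1−M0)/(6·2)=-607/2627, b=Δ0−h0·(2M0+M1)/6=5055/2627
seg 1: a=0, c=M1/2=-3642/2627, d=(M2−M1)/(6·3)=10528/23643, b=Δ1−h1·(2M1+M2)/6=-2229/2627
seg 2: a=-3, c=M2/2=6886/2627, d=(M3−M2)/(6·2)=-291/284, b=Δ2−h2·(2M2+M3)/6=7503/2627
seg 3: a=5, c=M3/2=-18529/5254, d=(M4−M3)/(6·3)=34333/47286, b=Δ3−h3·(2M3+M4)/6=2746/2627
seg 4: a=-4, c=M4/2=7902/2627, d=(M5−M4)/(6·2)=-1317/2627, b=Δ4−h4·(2M4+M5)/6=-2683/5254
t_q=6 → seg 2, τ=1; S=-3+7503/2627·τ+6886/2627·τ²+-291/284·τ³=215/148

  seg 0: a=-2 b=5055/2627 c=0 d=-607/2627
  seg 1: a=0 b=-2229/2627 c=-3642/2627 d=10528/23643
  seg 2: a=-3 b=7503/2627 c=6886/2627 d=-291/284
  seg 3: a=5 b=2746/2627 c=-18529/5254 d=34333/47286
  seg 4: a=-4 b=-2683/5254 c=7902/2627 d=-1317/2627
S(6) = 215/148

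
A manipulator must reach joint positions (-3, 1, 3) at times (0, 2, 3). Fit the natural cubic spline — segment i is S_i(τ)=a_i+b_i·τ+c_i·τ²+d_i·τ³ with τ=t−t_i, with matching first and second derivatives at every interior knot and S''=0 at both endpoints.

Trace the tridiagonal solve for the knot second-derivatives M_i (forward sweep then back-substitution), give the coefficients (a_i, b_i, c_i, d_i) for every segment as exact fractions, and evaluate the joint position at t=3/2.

  seg 0: a=-3 b=2 c=0 d=0
  seg 1: a=1 b=2 c=0 d=0
S(3/2) = 0

Δ: Δ0=2, Δ1=2
row 1: diag=6, rhs=0; c'=1/6, d'=0
back: M1=0
M: M0=0, M1=0, M2=0
seg 0: a=-3, c=M0/2=0, d=(M1−M0)/(6·2)=0, b=Δ0−h0·(2M0+M1)/6=2
seg 1: a=1, c=M1/2=0, d=(M2−M1)/(6·1)=0, b=Δ1−h1·(2M1+M2)/6=2
t_q=3/2 → seg 0, τ=3/2; S=-3+2·τ+0·τ²+0·τ³=0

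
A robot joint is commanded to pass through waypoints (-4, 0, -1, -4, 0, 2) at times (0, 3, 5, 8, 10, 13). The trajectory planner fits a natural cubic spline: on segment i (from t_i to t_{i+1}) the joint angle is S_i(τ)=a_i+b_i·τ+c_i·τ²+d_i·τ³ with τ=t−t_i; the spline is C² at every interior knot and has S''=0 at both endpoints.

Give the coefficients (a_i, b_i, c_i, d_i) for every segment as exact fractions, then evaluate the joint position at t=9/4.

Δ: Δ0=4/3, Δ1=-1/2, Δ2=-1, Δ3=2, Δ4=2/3
row 1: diag=10, rhs=-11; c'=1/5, d'=-11/10
row 2: denom=10−2·1/5=48/5; d'=(-3−2·-11/10)/(48/5)=-1/12
row 3: denom=10−3·5/16=145/16; d'=(18−3·-1/12)/(145/16)=292/145
row 4: denom=10−2·32/145=1386/145; d'=(-8−2·292/145)/(1386/145)=-872/693
back: M4=-872/693
back: M3=292/145−32/145·-872/693=1588/693
back: M2=-1/12−5/16·1588/693=-554/693
back: M1=-11/10−1/5·-554/693=-1303/1386
M: M0=0, M1=-1303/1386, M2=-554/693, M3=1588/693, M4=-872/693, M5=0
seg 0: a=-4, c=M0/2=0, d=(M1−M0)/(6·3)=-1303/24948, b=Δ0−h0·(2M0+M1)/6=4999/2772
seg 1: a=0, c=M1/2=-1303/2772, d=(M2−M1)/(6·2)=65/5544, b=Δ1−h1·(2M1+M2)/6=545/1386
seg 2: a=-1, c=M2/2=-277/693, d=(M3−M2)/(6·3)=17/99, b=Δ2−h2·(2M2+M3)/6=-311/231
seg 3: a=-4, c=M3/2=794/693, d=(M4−M3)/(6·2)=-205/693, b=Δ3−h3·(2M3+M4)/6=206/231
seg 4: a=0, c=M4/2=-436/693, d=(M5−M4)/(6·3)=436/6237, b=Δ4−h4·(2M4+M5)/6=1334/693
t_q=9/4 → seg 0, τ=9/4; S=-4+4999/2772·τ+0·τ²+-1303/24948·τ³=-1513/2816

  seg 0: a=-4 b=4999/2772 c=0 d=-1303/24948
  seg 1: a=0 b=545/1386 c=-1303/2772 d=65/5544
  seg 2: a=-1 b=-311/231 c=-277/693 d=17/99
  seg 3: a=-4 b=206/231 c=794/693 d=-205/693
  seg 4: a=0 b=1334/693 c=-436/693 d=436/6237
S(9/4) = -1513/2816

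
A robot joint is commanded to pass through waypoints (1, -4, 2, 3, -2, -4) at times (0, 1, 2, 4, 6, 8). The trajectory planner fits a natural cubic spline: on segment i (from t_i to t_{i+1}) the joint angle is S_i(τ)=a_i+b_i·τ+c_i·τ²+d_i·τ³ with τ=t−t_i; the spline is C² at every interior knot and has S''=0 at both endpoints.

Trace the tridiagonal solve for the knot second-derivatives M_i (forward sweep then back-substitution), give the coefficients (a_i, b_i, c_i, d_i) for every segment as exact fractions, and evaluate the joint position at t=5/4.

Δ: Δ0=-5, Δ1=6, Δ2=1/2, Δ3=-5/2, Δ4=-1
row 1: diag=4, rhs=66; c'=1/4, d'=33/2
row 2: denom=6−1·1/4=23/4; d'=(-33−1·33/2)/(23/4)=-198/23
row 3: denom=8−2·8/23=168/23; d'=(-18−2·-198/23)/(168/23)=-3/28
row 4: denom=8−2·23/84=313/42; d'=(9−2·-3/28)/(313/42)=387/313
back: M4=387/313
back: M3=-3/28−23/84·387/313=-279/626
back: M2=-198/23−8/23·-279/626=-2646/313
back: M1=33/2−1/4·-2646/313=5826/313
M: M0=0, M1=5826/313, M2=-2646/313, M3=-279/626, M4=387/313, M5=0
seg 0: a=1, c=M0/2=0, d=(M1−M0)/(6·1)=971/313, b=Δ0−h0·(2M0+M1)/6=-2536/313
seg 1: a=-4, c=M1/2=2913/313, d=(M2−M1)/(6·1)=-1412/313, b=Δ1−h1·(2M1+M2)/6=377/313
seg 2: a=2, c=M2/2=-1323/313, d=(M3−M2)/(6·2)=1671/2504, b=Δ2−h2·(2M2+M3)/6=1967/313
seg 3: a=3, c=M3/2=-279/1252, d=(M4−M3)/(6·2)=351/2504, b=Δ3−h3·(2M3+M4)/6=-1637/626
seg 4: a=-2, c=M4/2=387/626, d=(M5−M4)/(6·2)=-129/1252, b=Δ4−h4·(2M4+M5)/6=-571/313
t_q=5/4 → seg 1, τ=1/4; S=-4+377/313·τ+2913/313·τ²+-1412/313·τ³=-3991/1252

  seg 0: a=1 b=-2536/313 c=0 d=971/313
  seg 1: a=-4 b=377/313 c=2913/313 d=-1412/313
  seg 2: a=2 b=1967/313 c=-1323/313 d=1671/2504
  seg 3: a=3 b=-1637/626 c=-279/1252 d=351/2504
  seg 4: a=-2 b=-571/313 c=387/626 d=-129/1252
S(5/4) = -3991/1252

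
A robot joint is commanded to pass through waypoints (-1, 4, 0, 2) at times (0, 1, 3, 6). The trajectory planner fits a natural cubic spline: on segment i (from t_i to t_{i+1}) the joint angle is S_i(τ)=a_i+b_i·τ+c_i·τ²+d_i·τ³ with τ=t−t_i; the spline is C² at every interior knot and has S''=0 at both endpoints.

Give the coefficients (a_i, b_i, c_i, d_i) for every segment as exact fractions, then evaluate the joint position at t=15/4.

Δ: Δ0=5, Δ1=-2, Δ2=2/3
row 1: diag=6, rhs=-42; c'=1/3, d'=-7
row 2: denom=10−2·1/3=28/3; d'=(16−2·-7)/(28/3)=45/14
back: M2=45/14
back: M1=-7−1/3·45/14=-113/14
M: M0=0, M1=-113/14, M2=45/14, M3=0
seg 0: a=-1, c=M0/2=0, d=(M1−M0)/(6·1)=-113/84, b=Δ0−h0·(2M0+M1)/6=533/84
seg 1: a=4, c=M1/2=-113/28, d=(M2−M1)/(6·2)=79/84, b=Δ1−h1·(2M1+M2)/6=97/42
seg 2: a=0, c=M2/2=45/28, d=(M3−M2)/(6·3)=-5/28, b=Δ2−h2·(2M2+M3)/6=-107/42
t_q=15/4 → seg 2, τ=3/4; S=0+-107/42·τ+45/28·τ²+-5/28·τ³=-277/256

  seg 0: a=-1 b=533/84 c=0 d=-113/84
  seg 1: a=4 b=97/42 c=-113/28 d=79/84
  seg 2: a=0 b=-107/42 c=45/28 d=-5/28
S(15/4) = -277/256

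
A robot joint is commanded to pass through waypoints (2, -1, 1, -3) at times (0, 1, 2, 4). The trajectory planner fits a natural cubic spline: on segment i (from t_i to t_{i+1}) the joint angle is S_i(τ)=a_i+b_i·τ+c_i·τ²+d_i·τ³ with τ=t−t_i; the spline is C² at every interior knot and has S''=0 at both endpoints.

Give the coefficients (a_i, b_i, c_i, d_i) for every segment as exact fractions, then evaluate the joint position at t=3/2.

Δ: Δ0=-3, Δ1=2, Δ2=-2
row 1: diag=4, rhs=30; c'=1/4, d'=15/2
row 2: denom=6−1·1/4=23/4; d'=(-24−1·15/2)/(23/4)=-126/23
back: M2=-126/23
back: M1=15/2−1/4·-126/23=204/23
M: M0=0, M1=204/23, M2=-126/23, M3=0
seg 0: a=2, c=M0/2=0, d=(M1−M0)/(6·1)=34/23, b=Δ0−h0·(2M0+M1)/6=-103/23
seg 1: a=-1, c=M1/2=102/23, d=(M2−M1)/(6·1)=-55/23, b=Δ1−h1·(2M1+M2)/6=-1/23
seg 2: a=1, c=M2/2=-63/23, d=(M3−M2)/(6·2)=21/46, b=Δ2−h2·(2M2+M3)/6=38/23
t_q=3/2 → seg 1, τ=1/2; S=-1+-1/23·τ+102/23·τ²+-55/23·τ³=-39/184

  seg 0: a=2 b=-103/23 c=0 d=34/23
  seg 1: a=-1 b=-1/23 c=102/23 d=-55/23
  seg 2: a=1 b=38/23 c=-63/23 d=21/46
S(3/2) = -39/184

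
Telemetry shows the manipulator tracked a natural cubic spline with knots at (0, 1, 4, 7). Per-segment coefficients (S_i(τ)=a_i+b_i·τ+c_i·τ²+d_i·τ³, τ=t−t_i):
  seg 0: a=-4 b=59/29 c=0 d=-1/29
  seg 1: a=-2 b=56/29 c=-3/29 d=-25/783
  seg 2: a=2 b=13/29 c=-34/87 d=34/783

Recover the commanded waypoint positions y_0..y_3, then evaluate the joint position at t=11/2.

y_0=-4 y_1=-2 y_2=2 y_3=1
S(11/2) = 225/116

y_0 = S_0(0) = a_0 = -4
y_1 = S_1(0) = a_1 = -2
y_2 = S_2(0) = a_2 = 2
y_3 = S_2(3) = 1
t_q=11/2 is in segment 2 (τ=3/2); S_2(τ)=225/116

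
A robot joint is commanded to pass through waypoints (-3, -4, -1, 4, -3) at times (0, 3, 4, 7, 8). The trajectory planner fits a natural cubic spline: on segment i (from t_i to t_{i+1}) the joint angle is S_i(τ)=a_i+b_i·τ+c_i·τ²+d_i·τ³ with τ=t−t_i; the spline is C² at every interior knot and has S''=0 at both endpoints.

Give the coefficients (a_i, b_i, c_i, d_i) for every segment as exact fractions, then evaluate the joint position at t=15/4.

Δ: Δ0=-1/3, Δ1=3, Δ2=5/3, Δ3=-7
row 1: diag=8, rhs=20; c'=1/8, d'=5/2
row 2: denom=8−1·1/8=63/8; d'=(-8−1·5/2)/(63/8)=-4/3
row 3: denom=8−3·8/21=48/7; d'=(-52−3·-4/3)/(48/7)=-7
back: M3=-7
back: M2=-4/3−8/21·-7=4/3
back: M1=5/2−1/8·4/3=7/3
M: M0=0, M1=7/3, M2=4/3, M3=-7, M4=0
seg 0: a=-3, c=M0/2=0, d=(M1−M0)/(6·3)=7/54, b=Δ0−h0·(2M0+M1)/6=-3/2
seg 1: a=-4, c=M1/2=7/6, d=(M2−M1)/(6·1)=-1/6, b=Δ1−h1·(2M1+M2)/6=2
seg 2: a=-1, c=M2/2=2/3, d=(M3−M2)/(6·3)=-25/54, b=Δ2−h2·(2M2+M3)/6=23/6
seg 3: a=4, c=M3/2=-7/2, d=(M4−M3)/(6·1)=7/6, b=Δ3−h3·(2M3+M4)/6=-14/3
t_q=15/4 → seg 1, τ=3/4; S=-4+2·τ+7/6·τ²+-1/6·τ³=-245/128

  seg 0: a=-3 b=-3/2 c=0 d=7/54
  seg 1: a=-4 b=2 c=7/6 d=-1/6
  seg 2: a=-1 b=23/6 c=2/3 d=-25/54
  seg 3: a=4 b=-14/3 c=-7/2 d=7/6
S(15/4) = -245/128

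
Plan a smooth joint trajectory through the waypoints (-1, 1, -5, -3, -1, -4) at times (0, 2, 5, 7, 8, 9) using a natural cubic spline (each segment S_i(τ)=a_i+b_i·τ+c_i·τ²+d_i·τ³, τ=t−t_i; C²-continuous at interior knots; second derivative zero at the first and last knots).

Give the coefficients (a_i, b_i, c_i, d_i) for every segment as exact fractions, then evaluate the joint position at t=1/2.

  seg 0: a=-1 b=3523/1933 c=0 d=-795/3866
  seg 1: a=1 b=-1247/1933 c=-2385/1933 d=504/1933
  seg 2: a=-5 b=-1949/1933 c=2151/1933 d=-105/1933
  seg 3: a=-3 b=5395/1933 c=1521/1933 d=-3050/1933
  seg 4: a=-1 b=-713/1933 c=-7629/1933 d=2543/1933
S(1/2) = -3539/30928

Δ: Δ0=1, Δ1=-2, Δ2=1, Δ3=2, Δ4=-3
row 1: diag=10, rhs=-18; c'=3/10, d'=-9/5
row 2: denom=10−3·3/10=91/10; d'=(18−3·-9/5)/(91/10)=18/7
row 3: denom=6−2·20/91=506/91; d'=(6−2·18/7)/(506/91)=39/253
row 4: denom=4−1·91/506=1933/506; d'=(-30−1·39/253)/(1933/506)=-15258/1933
back: M4=-15258/1933
back: M3=39/253−91/506·-15258/1933=3042/1933
back: M2=18/7−20/91·3042/1933=4302/1933
back: M1=-9/5−3/10·4302/1933=-4770/1933
M: M0=0, M1=-4770/1933, M2=4302/1933, M3=3042/1933, M4=-15258/1933, M5=0
seg 0: a=-1, c=M0/2=0, d=(M1−M0)/(6·2)=-795/3866, b=Δ0−h0·(2M0+M1)/6=3523/1933
seg 1: a=1, c=M1/2=-2385/1933, d=(M2−M1)/(6·3)=504/1933, b=Δ1−h1·(2M1+M2)/6=-1247/1933
seg 2: a=-5, c=M2/2=2151/1933, d=(M3−M2)/(6·2)=-105/1933, b=Δ2−h2·(2M2+M3)/6=-1949/1933
seg 3: a=-3, c=M3/2=1521/1933, d=(M4−M3)/(6·1)=-3050/1933, b=Δ3−h3·(2M3+M4)/6=5395/1933
seg 4: a=-1, c=M4/2=-7629/1933, d=(M5−M4)/(6·1)=2543/1933, b=Δ4−h4·(2M4+M5)/6=-713/1933
t_q=1/2 → seg 0, τ=1/2; S=-1+3523/1933·τ+0·τ²+-795/3866·τ³=-3539/30928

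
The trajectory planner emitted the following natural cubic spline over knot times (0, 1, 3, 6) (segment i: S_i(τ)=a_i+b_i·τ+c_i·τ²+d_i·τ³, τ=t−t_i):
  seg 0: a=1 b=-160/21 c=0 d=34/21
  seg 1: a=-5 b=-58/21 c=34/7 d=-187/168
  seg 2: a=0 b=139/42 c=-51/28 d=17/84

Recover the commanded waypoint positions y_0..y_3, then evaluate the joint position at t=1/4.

y_0=1 y_1=-5 y_2=0 y_3=-1
S(1/4) = -197/224

y_0 = S_0(0) = a_0 = 1
y_1 = S_1(0) = a_1 = -5
y_2 = S_2(0) = a_2 = 0
y_3 = S_2(3) = -1
t_q=1/4 is in segment 0 (τ=1/4); S_0(τ)=-197/224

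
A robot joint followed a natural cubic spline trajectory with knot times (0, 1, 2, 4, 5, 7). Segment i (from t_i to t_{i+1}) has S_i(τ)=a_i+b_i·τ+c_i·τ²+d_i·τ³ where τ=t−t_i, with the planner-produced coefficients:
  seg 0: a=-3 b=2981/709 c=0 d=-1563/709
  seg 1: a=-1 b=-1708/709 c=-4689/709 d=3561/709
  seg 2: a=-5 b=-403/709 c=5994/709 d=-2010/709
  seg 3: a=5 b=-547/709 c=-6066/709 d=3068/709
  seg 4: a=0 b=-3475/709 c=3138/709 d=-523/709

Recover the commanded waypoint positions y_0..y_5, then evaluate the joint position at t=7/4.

y_0 = S_0(0) = a_0 = -3
y_1 = S_1(0) = a_1 = -1
y_2 = S_2(0) = a_2 = -5
y_3 = S_3(0) = a_3 = 5
y_4 = S_4(0) = a_4 = 0
y_5 = S_4(2) = 2
t_q=7/4 is in segment 1 (τ=3/4); S_1(τ)=-200017/45376

y_0=-3 y_1=-1 y_2=-5 y_3=5 y_4=0 y_5=2
S(7/4) = -200017/45376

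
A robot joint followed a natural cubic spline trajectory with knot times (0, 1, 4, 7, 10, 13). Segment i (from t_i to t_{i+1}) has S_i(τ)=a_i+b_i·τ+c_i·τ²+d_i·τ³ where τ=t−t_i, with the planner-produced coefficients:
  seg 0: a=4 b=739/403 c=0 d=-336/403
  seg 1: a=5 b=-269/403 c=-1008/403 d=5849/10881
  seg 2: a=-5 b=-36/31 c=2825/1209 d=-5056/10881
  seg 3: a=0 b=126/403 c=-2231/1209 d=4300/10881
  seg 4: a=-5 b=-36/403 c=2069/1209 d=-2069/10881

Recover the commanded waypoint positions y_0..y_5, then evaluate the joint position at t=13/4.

y_0=4 y_1=5 y_2=-5 y_3=0 y_4=-5 y_5=5
S(13/4) = -78445/25792

y_0 = S_0(0) = a_0 = 4
y_1 = S_1(0) = a_1 = 5
y_2 = S_2(0) = a_2 = -5
y_3 = S_3(0) = a_3 = 0
y_4 = S_4(0) = a_4 = -5
y_5 = S_4(3) = 5
t_q=13/4 is in segment 1 (τ=9/4); S_1(τ)=-78445/25792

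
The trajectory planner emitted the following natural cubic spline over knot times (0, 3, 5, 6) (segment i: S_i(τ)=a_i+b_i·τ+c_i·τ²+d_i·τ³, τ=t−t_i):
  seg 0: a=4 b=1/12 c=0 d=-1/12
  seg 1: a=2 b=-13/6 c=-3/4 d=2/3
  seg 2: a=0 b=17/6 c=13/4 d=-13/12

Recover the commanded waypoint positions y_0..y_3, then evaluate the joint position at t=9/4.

y_0 = S_0(0) = a_0 = 4
y_1 = S_1(0) = a_1 = 2
y_2 = S_2(0) = a_2 = 0
y_3 = S_2(1) = 5
t_q=9/4 is in segment 0 (τ=9/4); S_0(τ)=829/256

y_0=4 y_1=2 y_2=0 y_3=5
S(9/4) = 829/256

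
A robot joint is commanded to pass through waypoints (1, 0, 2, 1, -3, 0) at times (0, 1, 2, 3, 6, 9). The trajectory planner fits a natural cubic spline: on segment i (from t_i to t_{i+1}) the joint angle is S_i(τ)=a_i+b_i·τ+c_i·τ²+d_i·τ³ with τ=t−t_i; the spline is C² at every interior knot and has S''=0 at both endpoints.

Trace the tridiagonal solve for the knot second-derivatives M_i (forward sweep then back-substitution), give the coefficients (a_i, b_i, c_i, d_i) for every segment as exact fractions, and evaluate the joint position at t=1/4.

Δ: Δ0=-1, Δ1=2, Δ2=-1, Δ3=-4/3, Δ4=1
row 1: diag=4, rhs=18; c'=1/4, d'=9/2
row 2: denom=4−1·1/4=15/4; d'=(-18−1·9/2)/(15/4)=-6
row 3: denom=8−1·4/15=116/15; d'=(-2−1·-6)/(116/15)=15/29
row 4: denom=12−3·45/116=1257/116; d'=(14−3·15/29)/(1257/116)=1444/1257
back: M4=1444/1257
back: M3=15/29−45/116·1444/1257=30/419
back: M2=-6−4/15·30/419=-2522/419
back: M1=9/2−1/4·-2522/419=2516/419
M: M0=0, M1=2516/419, M2=-2522/419, M3=30/419, M4=1444/1257, M5=0
seg 0: a=1, c=M0/2=0, d=(M1−M0)/(6·1)=1258/1257, b=Δ0−h0·(2M0+M1)/6=-2515/1257
seg 1: a=0, c=M1/2=1258/419, d=(M2−M1)/(6·1)=-2519/1257, b=Δ1−h1·(2M1+M2)/6=1259/1257
seg 2: a=2, c=M2/2=-1261/419, d=(M3−M2)/(6·1)=1276/1257, b=Δ2−h2·(2M2+M3)/6=1250/1257
seg 3: a=1, c=M3/2=15/419, d=(M4−M3)/(6·3)=677/11313, b=Δ3−h3·(2M3+M4)/6=-2488/1257
seg 4: a=-3, c=M4/2=722/1257, d=(M5−M4)/(6·3)=-722/11313, b=Δ4−h4·(2M4+M5)/6=-187/1257
t_q=1/4 → seg 0, τ=1/4; S=1+-2515/1257·τ+0·τ²+1258/1257·τ³=6911/13408

  seg 0: a=1 b=-2515/1257 c=0 d=1258/1257
  seg 1: a=0 b=1259/1257 c=1258/419 d=-2519/1257
  seg 2: a=2 b=1250/1257 c=-1261/419 d=1276/1257
  seg 3: a=1 b=-2488/1257 c=15/419 d=677/11313
  seg 4: a=-3 b=-187/1257 c=722/1257 d=-722/11313
S(1/4) = 6911/13408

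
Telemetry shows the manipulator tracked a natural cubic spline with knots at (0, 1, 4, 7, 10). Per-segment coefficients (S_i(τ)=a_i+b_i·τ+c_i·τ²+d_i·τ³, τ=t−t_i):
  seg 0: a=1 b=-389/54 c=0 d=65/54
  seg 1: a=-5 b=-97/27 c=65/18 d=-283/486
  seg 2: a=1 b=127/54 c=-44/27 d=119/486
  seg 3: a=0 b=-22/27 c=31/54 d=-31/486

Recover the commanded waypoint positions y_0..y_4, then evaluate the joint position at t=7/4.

y_0 = S_0(0) = a_0 = 1
y_1 = S_1(0) = a_1 = -5
y_2 = S_2(0) = a_2 = 1
y_3 = S_3(0) = a_3 = 0
y_4 = S_3(3) = 1
t_q=7/4 is in segment 1 (τ=3/4); S_1(τ)=-2269/384

y_0=1 y_1=-5 y_2=1 y_3=0 y_4=1
S(7/4) = -2269/384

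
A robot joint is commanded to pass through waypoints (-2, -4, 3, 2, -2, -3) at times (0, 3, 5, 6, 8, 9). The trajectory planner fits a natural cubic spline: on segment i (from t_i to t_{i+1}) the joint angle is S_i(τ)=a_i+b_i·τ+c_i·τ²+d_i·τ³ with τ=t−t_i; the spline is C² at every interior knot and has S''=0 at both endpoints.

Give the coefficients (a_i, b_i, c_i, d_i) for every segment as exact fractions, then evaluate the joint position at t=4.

Δ: Δ0=-2/3, Δ1=7/2, Δ2=-1, Δ3=-2, Δ4=-1
row 1: diag=10, rhs=25; c'=1/5, d'=5/2
row 2: denom=6−2·1/5=28/5; d'=(-27−2·5/2)/(28/5)=-40/7
row 3: denom=6−1·5/28=163/28; d'=(-6−1·-40/7)/(163/28)=-8/163
row 4: denom=6−2·56/163=866/163; d'=(6−2·-8/163)/(866/163)=497/433
back: M4=497/433
back: M3=-8/163−56/163·497/433=-192/433
back: M2=-40/7−5/28·-192/433=-2440/433
back: M1=5/2−1/5·-2440/433=3141/866
M: M0=0, M1=3141/866, M2=-2440/433, M3=-192/433, M4=497/433, M5=0
seg 0: a=-2, c=M0/2=0, d=(M1−M0)/(6·3)=349/1732, b=Δ0−h0·(2M0+M1)/6=-12887/5196
seg 1: a=-4, c=M1/2=3141/1732, d=(M2−M1)/(6·2)=-8021/10392, b=Δ1−h1·(2M1+M2)/6=7691/2598
seg 2: a=3, c=M2/2=-1220/433, d=(M3−M2)/(6·1)=1124/1299, b=Δ2−h2·(2M2+M3)/6=1237/1299
seg 3: a=2, c=M3/2=-96/433, d=(M4−M3)/(6·2)=689/5196, b=Δ3−h3·(2M3+M4)/6=-2711/1299
seg 4: a=-2, c=M4/2=497/866, d=(M5−M4)/(6·1)=-497/2598, b=Δ4−h4·(2M4+M5)/6=-1796/1299
t_q=4 → seg 1, τ=1; S=-4+7691/2598·τ+3141/1732·τ²+-8021/10392·τ³=7/3464

  seg 0: a=-2 b=-12887/5196 c=0 d=349/1732
  seg 1: a=-4 b=7691/2598 c=3141/1732 d=-8021/10392
  seg 2: a=3 b=1237/1299 c=-1220/433 d=1124/1299
  seg 3: a=2 b=-2711/1299 c=-96/433 d=689/5196
  seg 4: a=-2 b=-1796/1299 c=497/866 d=-497/2598
S(4) = 7/3464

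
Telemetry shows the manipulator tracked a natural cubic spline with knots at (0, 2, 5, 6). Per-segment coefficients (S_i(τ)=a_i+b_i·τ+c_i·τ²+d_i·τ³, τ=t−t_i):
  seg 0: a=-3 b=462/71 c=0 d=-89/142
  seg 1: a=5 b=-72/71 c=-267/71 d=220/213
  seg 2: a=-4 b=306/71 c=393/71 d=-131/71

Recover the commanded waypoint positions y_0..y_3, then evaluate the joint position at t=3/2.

y_0 = S_0(0) = a_0 = -3
y_1 = S_1(0) = a_1 = 5
y_2 = S_2(0) = a_2 = -4
y_3 = S_2(1) = 4
t_q=3/2 is in segment 0 (τ=3/2); S_0(τ)=5277/1136

y_0=-3 y_1=5 y_2=-4 y_3=4
S(3/2) = 5277/1136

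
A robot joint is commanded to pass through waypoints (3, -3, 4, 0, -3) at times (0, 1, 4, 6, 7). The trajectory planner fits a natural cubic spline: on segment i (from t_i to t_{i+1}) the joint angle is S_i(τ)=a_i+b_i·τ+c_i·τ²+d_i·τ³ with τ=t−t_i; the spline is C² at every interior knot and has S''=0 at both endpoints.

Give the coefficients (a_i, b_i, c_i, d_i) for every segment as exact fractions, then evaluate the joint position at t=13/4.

  seg 0: a=3 b=-4354/591 c=0 d=808/591
  seg 1: a=-3 b=-1930/591 c=808/197 d=-1321/1773
  seg 2: a=4 b=725/591 c=-513/197 d=1171/2364
  seg 3: a=0 b=-1918/591 c=145/394 d=-145/1182
S(13/4) = 24327/12608

Δ: Δ0=-6, Δ1=7/3, Δ2=-2, Δ3=-3
row 1: diag=8, rhs=50; c'=3/8, d'=25/4
row 2: denom=10−3·3/8=71/8; d'=(-26−3·25/4)/(71/8)=-358/71
row 3: denom=6−2·16/71=394/71; d'=(-6−2·-358/71)/(394/71)=145/197
back: M3=145/197
back: M2=-358/71−16/71·145/197=-1026/197
back: M1=25/4−3/8·-1026/197=1616/197
M: M0=0, M1=1616/197, M2=-1026/197, M3=145/197, M4=0
seg 0: a=3, c=M0/2=0, d=(M1−M0)/(6·1)=808/591, b=Δ0−h0·(2M0+M1)/6=-4354/591
seg 1: a=-3, c=M1/2=808/197, d=(M2−M1)/(6·3)=-1321/1773, b=Δ1−h1·(2M1+M2)/6=-1930/591
seg 2: a=4, c=M2/2=-513/197, d=(M3−M2)/(6·2)=1171/2364, b=Δ2−h2·(2M2+M3)/6=725/591
seg 3: a=0, c=M3/2=145/394, d=(M4−M3)/(6·1)=-145/1182, b=Δ3−h3·(2M3+M4)/6=-1918/591
t_q=13/4 → seg 1, τ=9/4; S=-3+-1930/591·τ+808/197·τ²+-1321/1773·τ³=24327/12608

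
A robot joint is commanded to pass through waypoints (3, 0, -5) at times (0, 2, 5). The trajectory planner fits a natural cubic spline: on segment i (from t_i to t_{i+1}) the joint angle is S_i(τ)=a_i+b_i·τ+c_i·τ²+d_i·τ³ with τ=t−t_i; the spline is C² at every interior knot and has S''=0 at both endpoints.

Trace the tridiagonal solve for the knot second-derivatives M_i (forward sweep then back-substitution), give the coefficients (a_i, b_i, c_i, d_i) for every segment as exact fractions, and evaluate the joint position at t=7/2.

Δ: Δ0=-3/2, Δ1=-5/3
row 1: diag=10, rhs=-1; c'=3/10, d'=-1/10
back: M1=-1/10
M: M0=0, M1=-1/10, M2=0
seg 0: a=3, c=M0/2=0, d=(M1−M0)/(6·2)=-1/120, b=Δ0−h0·(2M0+M1)/6=-22/15
seg 1: a=0, c=M1/2=-1/20, d=(M2−M1)/(6·3)=1/180, b=Δ1−h1·(2M1+M2)/6=-47/30
t_q=7/2 → seg 1, τ=3/2; S=0+-47/30·τ+-1/20·τ²+1/180·τ³=-391/160

  seg 0: a=3 b=-22/15 c=0 d=-1/120
  seg 1: a=0 b=-47/30 c=-1/20 d=1/180
S(7/2) = -391/160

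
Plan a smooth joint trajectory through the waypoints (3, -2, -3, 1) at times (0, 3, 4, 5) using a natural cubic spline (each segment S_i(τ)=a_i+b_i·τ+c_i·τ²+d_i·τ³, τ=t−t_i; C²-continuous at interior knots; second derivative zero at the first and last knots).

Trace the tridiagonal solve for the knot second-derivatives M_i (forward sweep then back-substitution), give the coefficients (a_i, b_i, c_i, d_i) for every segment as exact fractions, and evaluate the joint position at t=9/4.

Δ: Δ0=-5/3, Δ1=-1, Δ2=4
row 1: diag=8, rhs=4; c'=1/8, d'=1/2
row 2: denom=4−1·1/8=31/8; d'=(30−1·1/2)/(31/8)=236/31
back: M2=236/31
back: M1=1/2−1/8·236/31=-14/31
M: M0=0, M1=-14/31, M2=236/31, M3=0
seg 0: a=3, c=M0/2=0, d=(M1−M0)/(6·3)=-7/279, b=Δ0−h0·(2M0+M1)/6=-134/93
seg 1: a=-2, c=M1/2=-7/31, d=(M2−M1)/(6·1)=125/93, b=Δ1−h1·(2M1+M2)/6=-197/93
seg 2: a=-3, c=M2/2=118/31, d=(M3−M2)/(6·1)=-118/93, b=Δ2−h2·(2M2+M3)/6=136/93
t_q=9/4 → seg 0, τ=9/4; S=3+-134/93·τ+0·τ²+-7/279·τ³=-1047/1984

  seg 0: a=3 b=-134/93 c=0 d=-7/279
  seg 1: a=-2 b=-197/93 c=-7/31 d=125/93
  seg 2: a=-3 b=136/93 c=118/31 d=-118/93
S(9/4) = -1047/1984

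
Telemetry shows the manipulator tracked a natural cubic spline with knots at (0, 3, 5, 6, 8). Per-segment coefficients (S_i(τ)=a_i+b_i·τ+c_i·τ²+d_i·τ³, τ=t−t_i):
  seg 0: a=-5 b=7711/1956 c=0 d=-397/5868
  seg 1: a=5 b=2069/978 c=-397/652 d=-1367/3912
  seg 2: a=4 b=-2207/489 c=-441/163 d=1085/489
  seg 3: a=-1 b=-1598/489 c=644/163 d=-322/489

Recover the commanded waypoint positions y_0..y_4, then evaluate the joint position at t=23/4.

y_0=-5 y_1=5 y_2=4 y_3=-1 y_4=3
S(23/4) = 305/10432

y_0 = S_0(0) = a_0 = -5
y_1 = S_1(0) = a_1 = 5
y_2 = S_2(0) = a_2 = 4
y_3 = S_3(0) = a_3 = -1
y_4 = S_3(2) = 3
t_q=23/4 is in segment 2 (τ=3/4); S_2(τ)=305/10432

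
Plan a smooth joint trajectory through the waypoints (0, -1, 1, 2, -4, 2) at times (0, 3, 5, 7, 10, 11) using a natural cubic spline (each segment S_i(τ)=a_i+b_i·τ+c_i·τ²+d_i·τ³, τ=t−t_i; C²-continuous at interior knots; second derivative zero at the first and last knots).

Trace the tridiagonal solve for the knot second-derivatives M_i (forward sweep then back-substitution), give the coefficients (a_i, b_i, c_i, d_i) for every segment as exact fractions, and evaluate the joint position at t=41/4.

  seg 0: a=0 b=-3521/5076 c=0 d=1829/45684
  seg 1: a=-1 b=983/2538 c=1829/5076 d=-137/5076
  seg 2: a=1 b=1273/846 c=1007/5076 d=-3557/10152
  seg 3: a=2 b=-2419/1269 c=-2416/1269 d=7129/11421
  seg 4: a=-4 b=4472/1269 c=1571/423 d=-1571/1269
S(41/4) = -78677/27072

Δ: Δ0=-1/3, Δ1=1, Δ2=1/2, Δ3=-2, Δ4=6
row 1: diag=10, rhs=8; c'=1/5, d'=4/5
row 2: denom=8−2·1/5=38/5; d'=(-3−2·4/5)/(38/5)=-23/38
row 3: denom=10−2·5/19=180/19; d'=(-15−2·-23/38)/(180/19)=-131/90
row 4: denom=8−3·19/60=141/20; d'=(48−3·-131/90)/(141/20)=3142/423
back: M4=3142/423
back: M3=-131/90−19/60·3142/423=-4832/1269
back: M2=-23/38−5/19·-4832/1269=1007/2538
back: M1=4/5−1/5·1007/2538=1829/2538
M: M0=0, M1=1829/2538, M2=1007/2538, M3=-4832/1269, M4=3142/423, M5=0
seg 0: a=0, c=M0/2=0, d=(M1−M0)/(6·3)=1829/45684, b=Δ0−h0·(2M0+M1)/6=-3521/5076
seg 1: a=-1, c=M1/2=1829/5076, d=(M2−M1)/(6·2)=-137/5076, b=Δ1−h1·(2M1+M2)/6=983/2538
seg 2: a=1, c=M2/2=1007/5076, d=(M3−M2)/(6·2)=-3557/10152, b=Δ2−h2·(2M2+M3)/6=1273/846
seg 3: a=2, c=M3/2=-2416/1269, d=(M4−M3)/(6·3)=7129/11421, b=Δ3−h3·(2M3+M4)/6=-2419/1269
seg 4: a=-4, c=M4/2=1571/423, d=(M5−M4)/(6·1)=-1571/1269, b=Δ4−h4·(2M4+M5)/6=4472/1269
t_q=41/4 → seg 4, τ=1/4; S=-4+4472/1269·τ+1571/423·τ²+-1571/1269·τ³=-78677/27072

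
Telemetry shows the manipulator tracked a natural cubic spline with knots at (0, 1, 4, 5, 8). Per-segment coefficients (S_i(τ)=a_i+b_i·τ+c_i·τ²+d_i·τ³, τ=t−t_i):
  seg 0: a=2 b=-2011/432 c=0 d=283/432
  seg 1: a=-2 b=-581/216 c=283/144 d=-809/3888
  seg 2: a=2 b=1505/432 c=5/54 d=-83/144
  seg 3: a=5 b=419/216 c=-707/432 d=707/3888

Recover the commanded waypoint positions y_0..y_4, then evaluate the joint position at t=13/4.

y_0 = S_0(0) = a_0 = 2
y_1 = S_1(0) = a_1 = -2
y_2 = S_2(0) = a_2 = 2
y_3 = S_3(0) = a_3 = 5
y_4 = S_3(3) = 1
t_q=13/4 is in segment 1 (τ=9/4); S_1(τ)=-1453/3072

y_0=2 y_1=-2 y_2=2 y_3=5 y_4=1
S(13/4) = -1453/3072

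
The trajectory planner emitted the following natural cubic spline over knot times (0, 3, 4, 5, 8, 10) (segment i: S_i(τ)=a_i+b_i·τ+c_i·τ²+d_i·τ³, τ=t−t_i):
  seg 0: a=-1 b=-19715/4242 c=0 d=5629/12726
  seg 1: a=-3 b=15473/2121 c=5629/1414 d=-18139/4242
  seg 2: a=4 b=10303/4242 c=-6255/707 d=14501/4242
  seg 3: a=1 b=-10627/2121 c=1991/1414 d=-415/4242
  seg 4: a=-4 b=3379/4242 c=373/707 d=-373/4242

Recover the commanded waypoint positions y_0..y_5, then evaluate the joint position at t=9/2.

y_0 = S_0(0) = a_0 = -1
y_1 = S_1(0) = a_1 = -3
y_2 = S_2(0) = a_2 = 4
y_3 = S_3(0) = a_3 = 1
y_4 = S_4(0) = a_4 = -4
y_5 = S_4(2) = -1
t_q=9/2 is in segment 2 (τ=1/2); S_2(τ)=38799/11312

y_0=-1 y_1=-3 y_2=4 y_3=1 y_4=-4 y_5=-1
S(9/2) = 38799/11312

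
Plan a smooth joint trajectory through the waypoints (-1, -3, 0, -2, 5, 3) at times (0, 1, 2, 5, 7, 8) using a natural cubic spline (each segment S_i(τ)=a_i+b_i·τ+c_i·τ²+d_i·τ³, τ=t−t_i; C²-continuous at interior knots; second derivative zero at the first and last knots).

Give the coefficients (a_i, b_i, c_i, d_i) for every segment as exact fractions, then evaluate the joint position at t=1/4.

Δ: Δ0=-2, Δ1=3, Δ2=-2/3, Δ3=7/2, Δ4=-2
row 1: diag=4, rhs=30; c'=1/4, d'=15/2
row 2: denom=8−1·1/4=31/4; d'=(-22−1·15/2)/(31/4)=-118/31
row 3: denom=10−3·12/31=274/31; d'=(25−3·-118/31)/(274/31)=1129/274
row 4: denom=6−2·31/137=760/137; d'=(-33−2·1129/274)/(760/137)=-565/76
back: M4=-565/76
back: M3=1129/274−31/137·-565/76=441/76
back: M2=-118/31−12/31·441/76=-115/19
back: M1=15/2−1/4·-115/19=685/76
M: M0=0, M1=685/76, M2=-115/19, M3=441/76, M4=-565/76, M5=0
seg 0: a=-1, c=M0/2=0, d=(M1−M0)/(6·1)=685/456, b=Δ0−h0·(2M0+M1)/6=-1597/456
seg 1: a=-3, c=M1/2=685/152, d=(M2−M1)/(6·1)=-1145/456, b=Δ1−h1·(2M1+M2)/6=229/228
seg 2: a=0, c=M2/2=-115/38, d=(M3−M2)/(6·3)=901/1368, b=Δ2−h2·(2M2+M3)/6=1133/456
seg 3: a=-2, c=M3/2=441/152, d=(M4−M3)/(6·2)=-503/456, b=Δ3−h3·(2M3+M4)/6=481/228
seg 4: a=5, c=M4/2=-565/152, d=(M5−M4)/(6·1)=565/456, b=Δ4−h4·(2M4+M5)/6=109/228
t_q=1/4 → seg 0, τ=1/4; S=-1+-1597/456·τ+0·τ²+685/456·τ³=-18017/9728

  seg 0: a=-1 b=-1597/456 c=0 d=685/456
  seg 1: a=-3 b=229/228 c=685/152 d=-1145/456
  seg 2: a=0 b=1133/456 c=-115/38 d=901/1368
  seg 3: a=-2 b=481/228 c=441/152 d=-503/456
  seg 4: a=5 b=109/228 c=-565/152 d=565/456
S(1/4) = -18017/9728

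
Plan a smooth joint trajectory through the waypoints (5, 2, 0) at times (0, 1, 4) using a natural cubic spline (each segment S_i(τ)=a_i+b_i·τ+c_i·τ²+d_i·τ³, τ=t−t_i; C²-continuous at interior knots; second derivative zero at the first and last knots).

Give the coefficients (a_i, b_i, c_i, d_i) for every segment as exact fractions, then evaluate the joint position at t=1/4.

Δ: Δ0=-3, Δ1=-2/3
row 1: diag=8, rhs=14; c'=3/8, d'=7/4
back: M1=7/4
M: M0=0, M1=7/4, M2=0
seg 0: a=5, c=M0/2=0, d=(M1−M0)/(6·1)=7/24, b=Δ0−h0·(2M0+M1)/6=-79/24
seg 1: a=2, c=M1/2=7/8, d=(M2−M1)/(6·3)=-7/72, b=Δ1−h1·(2M1+M2)/6=-29/12
t_q=1/4 → seg 0, τ=1/4; S=5+-79/24·τ+0·τ²+7/24·τ³=2141/512

  seg 0: a=5 b=-79/24 c=0 d=7/24
  seg 1: a=2 b=-29/12 c=7/8 d=-7/72
S(1/4) = 2141/512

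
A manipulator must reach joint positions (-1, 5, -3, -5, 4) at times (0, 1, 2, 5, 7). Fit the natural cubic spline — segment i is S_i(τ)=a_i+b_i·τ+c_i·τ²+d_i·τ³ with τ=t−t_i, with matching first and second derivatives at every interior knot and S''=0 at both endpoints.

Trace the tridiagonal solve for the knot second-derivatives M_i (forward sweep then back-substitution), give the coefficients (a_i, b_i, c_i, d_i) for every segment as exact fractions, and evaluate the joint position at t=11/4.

  seg 0: a=-1 b=16175/1644 c=0 d=-6311/1644
  seg 1: a=5 b=-1379/822 c=-6311/548 d=8539/1644
  seg 2: a=-3 b=-15007/1644 c=557/137 d=-2047/4932
  seg 3: a=-5 b=3337/822 c=181/548 d=-181/3288
S(11/4) = -271261/35072

Δ: Δ0=6, Δ1=-8, Δ2=-2/3, Δ3=9/2
row 1: diag=4, rhs=-84; c'=1/4, d'=-21
row 2: denom=8−1·1/4=31/4; d'=(44−1·-21)/(31/4)=260/31
row 3: denom=10−3·12/31=274/31; d'=(31−3·260/31)/(274/31)=181/274
back: M3=181/274
back: M2=260/31−12/31·181/274=1114/137
back: M1=-21−1/4·1114/137=-6311/274
M: M0=0, M1=-6311/274, M2=1114/137, M3=181/274, M4=0
seg 0: a=-1, c=M0/2=0, d=(M1−M0)/(6·1)=-6311/1644, b=Δ0−h0·(2M0+M1)/6=16175/1644
seg 1: a=5, c=M1/2=-6311/548, d=(M2−M1)/(6·1)=8539/1644, b=Δ1−h1·(2M1+M2)/6=-1379/822
seg 2: a=-3, c=M2/2=557/137, d=(M3−M2)/(6·3)=-2047/4932, b=Δ2−h2·(2M2+M3)/6=-15007/1644
seg 3: a=-5, c=M3/2=181/548, d=(M4−M3)/(6·2)=-181/3288, b=Δ3−h3·(2M3+M4)/6=3337/822
t_q=11/4 → seg 2, τ=3/4; S=-3+-15007/1644·τ+557/137·τ²+-2047/4932·τ³=-271261/35072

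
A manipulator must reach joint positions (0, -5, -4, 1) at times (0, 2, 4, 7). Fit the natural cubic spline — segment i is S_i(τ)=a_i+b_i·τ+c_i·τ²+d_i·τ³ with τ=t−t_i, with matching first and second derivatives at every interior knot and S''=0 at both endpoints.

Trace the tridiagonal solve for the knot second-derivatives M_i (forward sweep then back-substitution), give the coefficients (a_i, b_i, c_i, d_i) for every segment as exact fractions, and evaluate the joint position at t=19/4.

  seg 0: a=0 b=-184/57 c=0 d=83/456
  seg 1: a=-5 b=-119/114 c=83/76 d=-73/456
  seg 2: a=-4 b=80/57 c=5/38 d=-5/342
S(19/4) = -7003/2432

Δ: Δ0=-5/2, Δ1=1/2, Δ2=5/3
row 1: diag=8, rhs=18; c'=1/4, d'=9/4
row 2: denom=10−2·1/4=19/2; d'=(7−2·9/4)/(19/2)=5/19
back: M2=5/19
back: M1=9/4−1/4·5/19=83/38
M: M0=0, M1=83/38, M2=5/19, M3=0
seg 0: a=0, c=M0/2=0, d=(M1−M0)/(6·2)=83/456, b=Δ0−h0·(2M0+M1)/6=-184/57
seg 1: a=-5, c=M1/2=83/76, d=(M2−M1)/(6·2)=-73/456, b=Δ1−h1·(2M1+M2)/6=-119/114
seg 2: a=-4, c=M2/2=5/38, d=(M3−M2)/(6·3)=-5/342, b=Δ2−h2·(2M2+M3)/6=80/57
t_q=19/4 → seg 2, τ=3/4; S=-4+80/57·τ+5/38·τ²+-5/342·τ³=-7003/2432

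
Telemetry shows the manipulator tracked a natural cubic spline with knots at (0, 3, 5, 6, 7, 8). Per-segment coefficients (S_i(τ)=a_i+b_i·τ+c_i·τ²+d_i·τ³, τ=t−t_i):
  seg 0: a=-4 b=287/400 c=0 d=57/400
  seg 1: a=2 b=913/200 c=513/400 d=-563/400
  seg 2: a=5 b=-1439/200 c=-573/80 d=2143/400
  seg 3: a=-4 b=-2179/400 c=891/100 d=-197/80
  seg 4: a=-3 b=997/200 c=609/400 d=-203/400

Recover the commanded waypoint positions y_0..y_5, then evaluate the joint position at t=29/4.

y_0=-4 y_1=2 y_2=5 y_3=-4 y_4=-3 y_5=3
S(29/4) = -42663/25600

y_0 = S_0(0) = a_0 = -4
y_1 = S_1(0) = a_1 = 2
y_2 = S_2(0) = a_2 = 5
y_3 = S_3(0) = a_3 = -4
y_4 = S_4(0) = a_4 = -3
y_5 = S_4(1) = 3
t_q=29/4 is in segment 4 (τ=1/4); S_4(τ)=-42663/25600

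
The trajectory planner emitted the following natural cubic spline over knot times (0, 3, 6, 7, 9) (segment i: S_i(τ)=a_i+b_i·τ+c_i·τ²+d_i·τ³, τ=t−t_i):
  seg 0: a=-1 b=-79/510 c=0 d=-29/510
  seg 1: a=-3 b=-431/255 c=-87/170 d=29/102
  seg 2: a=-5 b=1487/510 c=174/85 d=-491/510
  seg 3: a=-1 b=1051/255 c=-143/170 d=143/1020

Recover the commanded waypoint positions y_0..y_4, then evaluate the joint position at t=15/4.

y_0=-1 y_1=-3 y_2=-5 y_3=-1 y_4=5
S(15/4) = -48259/10880

y_0 = S_0(0) = a_0 = -1
y_1 = S_1(0) = a_1 = -3
y_2 = S_2(0) = a_2 = -5
y_3 = S_3(0) = a_3 = -1
y_4 = S_3(2) = 5
t_q=15/4 is in segment 1 (τ=3/4); S_1(τ)=-48259/10880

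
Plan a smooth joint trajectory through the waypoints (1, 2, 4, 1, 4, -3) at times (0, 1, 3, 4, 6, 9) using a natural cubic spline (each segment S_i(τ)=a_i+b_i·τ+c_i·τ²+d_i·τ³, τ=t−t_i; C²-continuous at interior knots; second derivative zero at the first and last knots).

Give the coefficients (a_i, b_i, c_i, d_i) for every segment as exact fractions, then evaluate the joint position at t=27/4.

  seg 0: a=1 b=884/1299 c=0 d=415/1299
  seg 1: a=2 b=2129/1299 c=415/433 d=-830/1299
  seg 2: a=4 b=-2851/1299 c=-1245/433 d=2689/1299
  seg 3: a=1 b=-2254/1299 c=1444/433 d=-8923/10392
  seg 4: a=4 b=3379/2598 c=-3147/1732 d=1049/5196
S(27/4) = 447669/110848

Δ: Δ0=1, Δ1=1, Δ2=-3, Δ3=3/2, Δ4=-7/3
row 1: diag=6, rhs=0; c'=1/3, d'=0
row 2: denom=6−2·1/3=16/3; d'=(-24−2·0)/(16/3)=-9/2
row 3: denom=6−1·3/16=93/16; d'=(27−1·-9/2)/(93/16)=168/31
row 4: denom=10−2·32/93=866/93; d'=(-23−2·168/31)/(866/93)=-3147/866
back: M4=-3147/866
back: M3=168/31−32/93·-3147/866=2888/433
back: M2=-9/2−3/16·2888/433=-2490/433
back: M1=0−1/3·-2490/433=830/433
M: M0=0, M1=830/433, M2=-2490/433, M3=2888/433, M4=-3147/866, M5=0
seg 0: a=1, c=M0/2=0, d=(M1−M0)/(6·1)=415/1299, b=Δ0−h0·(2M0+M1)/6=884/1299
seg 1: a=2, c=M1/2=415/433, d=(M2−M1)/(6·2)=-830/1299, b=Δ1−h1·(2M1+M2)/6=2129/1299
seg 2: a=4, c=M2/2=-1245/433, d=(M3−M2)/(6·1)=2689/1299, b=Δ2−h2·(2M2+M3)/6=-2851/1299
seg 3: a=1, c=M3/2=1444/433, d=(M4−M3)/(6·2)=-8923/10392, b=Δ3−h3·(2M3+M4)/6=-2254/1299
seg 4: a=4, c=M4/2=-3147/1732, d=(M5−M4)/(6·3)=1049/5196, b=Δ4−h4·(2M4+M5)/6=3379/2598
t_q=27/4 → seg 4, τ=3/4; S=4+3379/2598·τ+-3147/1732·τ²+1049/5196·τ³=447669/110848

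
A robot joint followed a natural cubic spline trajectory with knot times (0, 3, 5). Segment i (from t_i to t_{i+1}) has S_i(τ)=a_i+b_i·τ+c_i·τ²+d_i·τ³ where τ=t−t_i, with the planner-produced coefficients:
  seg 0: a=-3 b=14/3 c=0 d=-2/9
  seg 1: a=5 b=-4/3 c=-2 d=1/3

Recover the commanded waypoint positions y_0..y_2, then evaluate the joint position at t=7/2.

y_0=-3 y_1=5 y_2=-3
S(7/2) = 31/8

y_0 = S_0(0) = a_0 = -3
y_1 = S_1(0) = a_1 = 5
y_2 = S_1(2) = -3
t_q=7/2 is in segment 1 (τ=1/2); S_1(τ)=31/8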